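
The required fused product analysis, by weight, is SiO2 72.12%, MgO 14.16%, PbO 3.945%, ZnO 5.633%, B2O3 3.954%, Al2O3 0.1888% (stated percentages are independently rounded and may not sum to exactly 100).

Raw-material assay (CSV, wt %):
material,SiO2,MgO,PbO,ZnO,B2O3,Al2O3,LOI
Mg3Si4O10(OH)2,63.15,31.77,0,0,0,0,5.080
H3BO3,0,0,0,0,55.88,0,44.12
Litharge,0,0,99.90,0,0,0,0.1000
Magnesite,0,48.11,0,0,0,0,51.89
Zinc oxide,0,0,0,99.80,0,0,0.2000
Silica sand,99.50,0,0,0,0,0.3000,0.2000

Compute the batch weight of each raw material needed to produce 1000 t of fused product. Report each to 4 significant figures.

Batch per 1000 t fused product:
  Mg3Si4O10(OH)2: 150.5 t
  H3BO3: 70.76 t
  Litharge: 39.49 t
  Magnesite: 195.0 t
  Zinc oxide: 56.44 t
  Silica sand: 629.3 t
Total batch = 1141 t; LOI loss = 141.5 t; yield = 87.61%

In-progress results are printed rounded off to 4 significant digits across the worked steps — every computation holds full precision at each step — a single rounding yields each reported number. All derived quantities are rebuilt in exact precision (ignition loss, yield, the totals, six oxide percentages, net glass mass) from the batch weights at 1000 t of glass precisely as stated by the problem or answer text.
Target masses of each oxide per 1000 t fused product:
  SiO2: 72.12% × 1000 = 721.2 t
  MgO: 14.16% × 1000 = 141.6 t
  PbO: 3.945% × 1000 = 39.45 t
  ZnO: 5.633% × 1000 = 56.33 t
  B2O3: 3.954% × 1000 = 39.54 t
  Al2O3: 0.1888% × 1000 = 1.888 t
Mass-balance tally per oxide per the reported batch figures, for the quoted basis mass (summed amounts equal target values modulo rounding of the values):
  SiO2: 150.5·0.6315 + 629.3·0.9950 = 721.2 t (target 721.2 t)
  MgO: 150.5·0.3177 + 195.0·0.4811 = 141.6 t (target 141.6 t)
  PbO: 39.49·0.9990 = 39.45 t (target 39.45 t)
  ZnO: 56.44·0.9980 = 56.33 t (target 56.33 t)
  B2O3: 70.76·0.5588 = 39.54 t (target 39.54 t)
  Al2O3: 629.3·0.003000 = 1.888 t (target 1.888 t)
Glass-mass closure: whole batch net of LOI = 1000 t (the Σ of target masses is 1000 t; basis as stated: 1000 t — differing by rounding only).
Batch total: Σ batch = 1141 t; ignition loss, Σ(batch × LOI) = 141.5 t; glass ÷ batch gives a yield of 87.61%.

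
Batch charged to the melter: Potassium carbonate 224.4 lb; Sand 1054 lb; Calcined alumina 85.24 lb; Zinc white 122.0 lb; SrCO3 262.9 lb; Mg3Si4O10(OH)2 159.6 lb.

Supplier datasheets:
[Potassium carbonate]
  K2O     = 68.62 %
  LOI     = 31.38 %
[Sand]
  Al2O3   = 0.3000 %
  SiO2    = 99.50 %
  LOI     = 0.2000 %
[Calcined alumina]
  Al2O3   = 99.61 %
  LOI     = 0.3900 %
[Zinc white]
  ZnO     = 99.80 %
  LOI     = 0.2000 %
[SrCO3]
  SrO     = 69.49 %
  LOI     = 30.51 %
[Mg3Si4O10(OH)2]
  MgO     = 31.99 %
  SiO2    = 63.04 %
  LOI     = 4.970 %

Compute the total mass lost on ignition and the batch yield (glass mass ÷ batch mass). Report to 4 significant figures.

Values along the way appear with 4-significant-figure rounding as written; each numeric step maintains full float precision all the way through; a single rounding produces each reported result. All derived quantities (the six compositions, the totals, glass mass, yield, LOI) are re-derived at exact precision from the batch weights on 1747 lb of glass, as set out in either problem or answer.
Each material's LOI contribution:
  Potassium carbonate: 224.4 × 0.3138 = 70.42 lb
  Sand: 1054 × 0.002000 = 2.108 lb
  Calcined alumina: 85.24 × 0.003900 = 0.3324 lb
  Zinc white: 122.0 × 0.002000 = 0.2440 lb
  SrCO3: 262.9 × 0.3051 = 80.21 lb
  Mg3Si4O10(OH)2: 159.6 × 0.04970 = 7.932 lb
Total LOI = 161.2 lb
Glass = batch − LOI = 1908 − 161.2 = 1747 lb

LOI loss = 161.2 lb; glass = 1747 lb; yield = 91.55%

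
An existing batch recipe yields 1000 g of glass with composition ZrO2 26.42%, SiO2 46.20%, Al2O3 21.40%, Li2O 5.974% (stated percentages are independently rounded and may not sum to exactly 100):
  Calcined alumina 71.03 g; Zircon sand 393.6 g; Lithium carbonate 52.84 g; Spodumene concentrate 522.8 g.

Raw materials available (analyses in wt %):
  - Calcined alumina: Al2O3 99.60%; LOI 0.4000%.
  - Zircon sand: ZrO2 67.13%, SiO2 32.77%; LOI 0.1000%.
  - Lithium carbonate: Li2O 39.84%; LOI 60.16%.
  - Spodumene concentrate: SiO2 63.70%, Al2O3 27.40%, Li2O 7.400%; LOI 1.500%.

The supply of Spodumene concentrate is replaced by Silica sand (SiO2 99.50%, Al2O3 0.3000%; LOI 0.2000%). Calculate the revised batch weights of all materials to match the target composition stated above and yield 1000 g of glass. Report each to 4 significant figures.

Revised batch per 1000 g glass:
  Calcined alumina: 213.9 g
  Zircon sand: 393.6 g
  Lithium carbonate: 149.9 g
  Silica sand: 334.7 g
Total batch = 1092 g; LOI loss = 92.10 g

The whole derivation carries full precision through the solve. Intermediates are printed with 4-significant-digit rounding in the working. Exactly one rounding goes into every reported value. The derived quantities (totals, ignition loss, the four compositions, yield, net glass mass) are rebuilt at full precision starting from the weights per 1000 g of glass as given in question or answer.
Target masses of each oxide per 1000 g glass:
  ZrO2: 26.42% × 1000 = 264.2 g
  SiO2: 46.20% × 1000 = 462.0 g
  Al2O3: 21.40% × 1000 = 214.0 g
  Li2O: 5.974% × 1000 = 59.74 g
Balance tally, oxide-wise, working from each reported weight, against the basis in use (delivered sums recover each target net of answer rounding effects):
  ZrO2: 393.6·0.6713 = 264.2 g (target 264.2 g)
  SiO2: 393.6·0.3277 + 334.7·0.9950 = 462.0 g (target 462.0 g)
  Al2O3: 213.9·0.9960 + 334.7·0.003000 = 214.0 g (target 214.0 g)
  Li2O: 149.9·0.3984 = 59.72 g (target 59.74 g)
Mass balance on the glass: batch total minus LOI = 1000 g (the targets, summed, come to 999.9 g; stated basis 1000 g — gaps are rounding artifacts).
Total batch = Σ batch = 1092 g; LOI removed, Σ of batch·LOI: 92.10 g; yield, glass over the total, = 91.57%.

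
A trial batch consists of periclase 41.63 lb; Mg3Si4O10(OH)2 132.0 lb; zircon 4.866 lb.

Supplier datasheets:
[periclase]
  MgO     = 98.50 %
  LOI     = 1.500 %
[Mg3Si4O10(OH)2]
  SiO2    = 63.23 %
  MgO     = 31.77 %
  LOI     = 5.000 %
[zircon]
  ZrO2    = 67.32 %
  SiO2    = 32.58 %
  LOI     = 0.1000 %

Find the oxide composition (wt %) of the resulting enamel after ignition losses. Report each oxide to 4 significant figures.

Glass mass = 171.3 lb (batch 178.5 − LOI 7.229).
Composition: ZrO2 1.913%, SiO2 49.66%, MgO 48.43%

All internal work carries exact precision at every stage; mid-chain values are printed, rounded to 4 significant figures, in the printout. A single rounding yields each reported number — the derived quantities, including three oxide percentages, LOI, net glass mass, totals, yield, are re-derived from the weighed amounts on 171.3 lb of glass at full float precision, exactly as printed in problem or answer.
What the batch supplies per oxide:
  ZrO2: 4.866·0.6732 = 3.276 lb
  SiO2: 132.0·0.6323 + 4.866·0.3258 = 85.05 lb
  MgO: 41.63·0.9850 + 132.0·0.3177 = 82.94 lb
LOI: 41.63·0.01500 + 132.0·0.05000 + 4.866·0.001000 = 7.229 lb
Net of LOI, the glass mass = 178.5 − 7.229 = 171.3 lb (= the summed oxide contributions)
wt %: oxide over glass, times 100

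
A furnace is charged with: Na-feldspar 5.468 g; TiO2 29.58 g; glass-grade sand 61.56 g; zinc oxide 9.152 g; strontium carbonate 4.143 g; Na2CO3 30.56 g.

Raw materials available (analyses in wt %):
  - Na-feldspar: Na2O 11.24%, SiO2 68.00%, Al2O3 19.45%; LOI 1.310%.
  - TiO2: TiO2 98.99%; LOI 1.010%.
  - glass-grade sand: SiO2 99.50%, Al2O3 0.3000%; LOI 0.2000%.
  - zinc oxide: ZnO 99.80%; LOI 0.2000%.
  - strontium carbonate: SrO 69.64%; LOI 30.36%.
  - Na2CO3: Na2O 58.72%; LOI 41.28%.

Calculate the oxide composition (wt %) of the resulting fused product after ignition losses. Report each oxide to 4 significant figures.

Glass mass = 126.1 g (batch 140.5 − LOI 14.38).
Composition: Na2O 14.72%, TiO2 23.22%, SiO2 51.53%, SrO 2.288%, Al2O3 0.9900%, ZnO 7.244%

The working math maintains exact precision at every stage. Intermediates are displayed (rounded to four significant digits) alongside each step; exactly one rounding lands on each reported number — the derived quantities, including six oxide percentages, net glass mass, totals, the yield, ignition loss, are carried from the batch weights per 126.1 g of glass at full precision precisely as stated by either problem or answer.
Oxide-by-oxide delivered mass:
  Na2O: 5.468·0.1124 + 30.56·0.5872 = 18.56 g
  TiO2: 29.58·0.9899 = 29.28 g
  SiO2: 5.468·0.6800 + 61.56·0.9950 = 64.97 g
  SrO: 4.143·0.6964 = 2.885 g
  Al2O3: 5.468·0.1945 + 61.56·0.003000 = 1.248 g
  ZnO: 9.152·0.9980 = 9.134 g
LOI: 5.468·0.01310 + 29.58·0.01010 + 61.56·0.002000 + 9.152·0.002000 + 4.143·0.3036 + 30.56·0.4128 = 14.38 g
Net of LOI, the glass mass = 140.5 − 14.38 = 126.1 g (the oxide masses sum to this)
percent share: oxide ÷ glass, ×100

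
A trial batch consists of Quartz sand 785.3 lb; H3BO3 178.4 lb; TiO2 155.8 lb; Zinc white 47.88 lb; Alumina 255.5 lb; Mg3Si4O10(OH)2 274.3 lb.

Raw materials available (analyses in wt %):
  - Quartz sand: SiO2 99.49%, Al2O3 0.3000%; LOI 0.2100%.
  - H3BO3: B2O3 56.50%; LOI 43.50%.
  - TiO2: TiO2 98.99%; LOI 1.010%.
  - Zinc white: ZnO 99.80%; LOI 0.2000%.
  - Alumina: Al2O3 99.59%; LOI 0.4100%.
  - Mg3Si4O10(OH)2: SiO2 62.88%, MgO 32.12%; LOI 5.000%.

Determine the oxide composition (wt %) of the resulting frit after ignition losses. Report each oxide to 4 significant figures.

Working values appear rounded off to 4 significant figures on the page; full float precision is carried end to end; exactly one rounding lands on every reported figure; derived quantities are re-derived starting from the weights on 1601 lb of glass in full float precision (the totals, net glass mass, LOI, the six compositions, the yield), exactly as shown in the problem or answer text.
Delivered oxide masses:
  SiO2: 785.3·0.9949 + 274.3·0.6288 = 953.8 lb
  ZnO: 47.88·0.9980 = 47.78 lb
  B2O3: 178.4·0.5650 = 100.8 lb
  MgO: 274.3·0.3212 = 88.11 lb
  TiO2: 155.8·0.9899 = 154.2 lb
  Al2O3: 785.3·0.003000 + 255.5·0.9959 = 256.8 lb
LOI: 785.3·0.002100 + 178.4·0.4350 + 155.8·0.01010 + 47.88·0.002000 + 255.5·0.004100 + 274.3·0.05000 = 95.69 lb
The glass mass, total less LOI, = 1697 − 95.69 = 1601 lb (the oxide masses sum to this)
percent by weight: oxide/glass ×100

Glass mass = 1601 lb (batch 1697 − LOI 95.69).
Composition: SiO2 59.56%, ZnO 2.984%, B2O3 6.294%, MgO 5.501%, TiO2 9.630%, Al2O3 16.04%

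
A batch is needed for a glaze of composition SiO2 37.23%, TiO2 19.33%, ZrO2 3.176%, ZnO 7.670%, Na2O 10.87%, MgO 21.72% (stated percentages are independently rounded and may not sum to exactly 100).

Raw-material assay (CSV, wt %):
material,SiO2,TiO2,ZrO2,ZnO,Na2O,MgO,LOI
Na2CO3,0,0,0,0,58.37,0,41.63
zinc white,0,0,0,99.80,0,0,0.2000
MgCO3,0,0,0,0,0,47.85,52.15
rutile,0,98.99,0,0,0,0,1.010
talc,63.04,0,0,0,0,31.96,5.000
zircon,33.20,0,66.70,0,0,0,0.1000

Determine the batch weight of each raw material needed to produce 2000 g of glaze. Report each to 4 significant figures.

Batch per 2000 g glaze:
  Na2CO3: 372.5 g
  zinc white: 153.7 g
  MgCO3: 152.4 g
  rutile: 390.5 g
  talc: 1131 g
  zircon: 95.23 g
Total batch = 2295 g; LOI loss = 295.4 g; yield = 87.13%

Every computation holds full float precision from first step to last; in-progress results are displayed rounded to 4 significant figures in the working; a single rounding finalizes every reported result; derived quantities (yield, glass mass, the totals, LOI, six oxide percentages) are rebuilt from the batch weights for 2000 g of glass in full precision as quoted within either problem or answer.
Oxide mass targets, per 2000 g glaze:
  SiO2: 37.23% × 2000 = 744.6 g
  TiO2: 19.33% × 2000 = 386.6 g
  ZrO2: 3.176% × 2000 = 63.52 g
  ZnO: 7.670% × 2000 = 153.4 g
  Na2O: 10.87% × 2000 = 217.4 g
  MgO: 21.72% × 2000 = 434.4 g
Balance tally, oxide-wise, from the weights as reported, versus the basis set out (sums match the target masses up to rounding of the answer):
  SiO2: 1131·0.6304 + 95.23·0.3320 = 744.6 g (target 744.6 g)
  TiO2: 390.5·0.9899 = 386.6 g (target 386.6 g)
  ZrO2: 95.23·0.6670 = 63.52 g (target 63.52 g)
  ZnO: 153.7·0.9980 = 153.4 g (target 153.4 g)
  Na2O: 372.5·0.5837 = 217.4 g (target 217.4 g)
  MgO: 152.4·0.4785 + 1131·0.3196 = 434.4 g (target 434.4 g)
Consistency of the glass mass: batch Σ − ignition loss = 2000 g (targets for the oxides total 2000 g; with the basis standing at 2000 g — a pure rounding effect).
Batch total: Σ batch = 2295 g; ignition loss, Σ(batch × LOI) = 295.4 g; yield: glass divided by total = 87.13%.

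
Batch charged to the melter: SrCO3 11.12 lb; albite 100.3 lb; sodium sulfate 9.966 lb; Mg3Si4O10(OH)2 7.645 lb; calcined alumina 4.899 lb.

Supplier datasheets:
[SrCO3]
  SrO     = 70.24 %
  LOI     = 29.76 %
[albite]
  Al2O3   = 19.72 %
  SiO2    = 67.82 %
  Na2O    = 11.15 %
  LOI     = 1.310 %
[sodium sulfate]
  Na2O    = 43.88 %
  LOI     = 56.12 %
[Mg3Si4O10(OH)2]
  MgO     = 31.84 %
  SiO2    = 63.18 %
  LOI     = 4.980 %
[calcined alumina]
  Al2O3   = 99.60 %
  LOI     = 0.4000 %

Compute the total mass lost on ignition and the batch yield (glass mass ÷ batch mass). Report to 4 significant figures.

LOI loss = 10.62 lb; glass = 123.3 lb; yield = 92.07%

The intermediate values appear (rounded to four significant digits) as written; the working math runs at exact precision from first step to last — each reported figure is rounded only once. The derived quantities, including the totals, LOI, the yield, the five compositions, glass mass, are computed from the weighed amounts at 123.3 lb of glass in full float precision, exactly as printed in the question or the answer.
LOI of each material in turn:
  SrCO3: 11.12 × 0.2976 = 3.309 lb
  albite: 100.3 × 0.01310 = 1.314 lb
  sodium sulfate: 9.966 × 0.5612 = 5.593 lb
  Mg3Si4O10(OH)2: 7.645 × 0.04980 = 0.3807 lb
  calcined alumina: 4.899 × 0.004000 = 0.01960 lb
Total LOI = 10.62 lb
Glass = batch − LOI = 133.9 − 10.62 = 123.3 lb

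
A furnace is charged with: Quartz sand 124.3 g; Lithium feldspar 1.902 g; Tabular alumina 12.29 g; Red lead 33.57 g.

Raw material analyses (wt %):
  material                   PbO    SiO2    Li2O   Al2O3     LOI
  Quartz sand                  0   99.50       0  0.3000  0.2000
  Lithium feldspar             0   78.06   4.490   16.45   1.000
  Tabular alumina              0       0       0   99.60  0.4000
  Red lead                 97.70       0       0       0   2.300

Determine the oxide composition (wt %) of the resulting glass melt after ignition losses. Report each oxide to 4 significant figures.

In-progress results are printed, rounded to 4 significant figures, on the page — each numeric step maintains full precision throughout; a single rounding produces each reported result; derived quantities (ignition loss, yield, four oxide percentages, net glass mass, totals) are recomputed at full float precision from the batch weights for 171.0 g of glass exactly as printed in the problem or the answer.
What the batch supplies per oxide:
  PbO: 33.57·0.9770 = 32.80 g
  SiO2: 124.3·0.9950 + 1.902·0.7806 = 125.2 g
  Li2O: 1.902·0.04490 = 0.08540 g
  Al2O3: 124.3·0.003000 + 1.902·0.1645 + 12.29·0.9960 = 12.93 g
LOI: 124.3·0.002000 + 1.902·0.01000 + 12.29·0.004000 + 33.57·0.02300 = 1.089 g
Glass mass = batch − LOI = 172.1 − 1.089 = 171.0 g (matching Σ of the oxides)
percent share: oxide ÷ glass, ×100

Glass mass = 171.0 g (batch 172.1 − LOI 1.089).
Composition: PbO 19.18%, SiO2 73.21%, Li2O 0.04995%, Al2O3 7.561%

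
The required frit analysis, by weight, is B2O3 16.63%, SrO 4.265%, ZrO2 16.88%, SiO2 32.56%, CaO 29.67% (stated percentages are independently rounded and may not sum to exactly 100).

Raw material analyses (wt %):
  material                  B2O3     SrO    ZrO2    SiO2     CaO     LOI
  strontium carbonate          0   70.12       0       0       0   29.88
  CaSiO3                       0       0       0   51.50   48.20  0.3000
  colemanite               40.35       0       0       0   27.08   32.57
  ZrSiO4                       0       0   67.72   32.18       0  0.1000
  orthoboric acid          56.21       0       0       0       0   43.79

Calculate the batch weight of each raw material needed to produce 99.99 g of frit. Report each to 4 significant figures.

Batch per 99.99 g frit:
  strontium carbonate: 6.082 g
  CaSiO3: 47.64 g
  colemanite: 24.75 g
  ZrSiO4: 24.92 g
  orthoboric acid: 11.81 g
Total batch = 115.2 g; LOI loss = 15.22 g; yield = 86.79%

Intermediates are displayed, with 4-significant-figure rounding, as written — each numeric step maintains exact precision in every operation; each reported value sees exactly one rounding; the derived quantities are re-derived using the weight values for 99.99 g of glass in exact precision (yield, totals, five oxide percentages, glass mass, LOI) exactly as printed in question or answer.
Target oxide masses per 99.99 g frit:
  B2O3: 16.63% × 99.99 = 16.63 g
  SrO: 4.265% × 99.99 = 4.265 g
  ZrO2: 16.88% × 99.99 = 16.88 g
  SiO2: 32.56% × 99.99 = 32.56 g
  CaO: 29.67% × 99.99 = 29.67 g
Sums-versus-targets review on the weights just shown, versus the basis set out (oxide sums agree with the targets inside rounding margins):
  B2O3: 24.75·0.4035 + 11.81·0.5621 = 16.63 g (target 16.63 g)
  SrO: 6.082·0.7012 = 4.265 g (target 4.265 g)
  ZrO2: 24.92·0.6772 = 16.88 g (target 16.88 g)
  SiO2: 47.64·0.5150 + 24.92·0.3218 = 32.55 g (target 32.56 g)
  CaO: 47.64·0.4820 + 24.75·0.2708 = 29.66 g (target 29.67 g)
Glass-mass closure: batch total minus LOI = 99.98 g (oxide target masses add up to 99.99 g; against the stated basis, 99.99 g — differing by rounding only).
Adding the batch up: Σ batch = 115.2 g; LOI loss = Σ batch·LOI = 15.22 g; yield: glass divided by total = 86.79%.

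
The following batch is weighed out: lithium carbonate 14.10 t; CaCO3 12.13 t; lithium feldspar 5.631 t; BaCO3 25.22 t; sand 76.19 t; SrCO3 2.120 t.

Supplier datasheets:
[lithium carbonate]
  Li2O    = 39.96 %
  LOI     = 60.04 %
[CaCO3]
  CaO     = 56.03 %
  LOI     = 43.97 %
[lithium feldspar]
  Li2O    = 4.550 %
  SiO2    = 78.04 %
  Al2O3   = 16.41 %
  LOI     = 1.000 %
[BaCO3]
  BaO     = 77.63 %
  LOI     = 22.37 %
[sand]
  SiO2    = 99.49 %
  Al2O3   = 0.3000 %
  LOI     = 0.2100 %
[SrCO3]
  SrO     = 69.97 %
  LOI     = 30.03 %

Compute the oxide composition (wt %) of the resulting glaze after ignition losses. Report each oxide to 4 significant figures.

Glass mass = 115.1 t (batch 135.4 − LOI 20.29).
Composition: SrO 1.289%, Li2O 5.118%, SiO2 69.68%, Al2O3 1.001%, CaO 5.905%, BaO 17.01%

All arithmetic holds full float precision at every stage. Working values are displayed (rounded to 4 significant figures) across the worked steps; each reported figure is rounded only once; the derived quantities, including the totals, ignition loss, net glass mass, the six compositions, the yield, are carried from the weighed amounts at 115.1 t of glass in full float precision, exactly as shown in problem or answer.
Mass of each oxide from the mix:
  SrO: 2.120·0.6997 = 1.483 t
  Li2O: 14.10·0.3996 + 5.631·0.04550 = 5.891 t
  SiO2: 5.631·0.7804 + 76.19·0.9949 = 80.20 t
  Al2O3: 5.631·0.1641 + 76.19·0.003000 = 1.153 t
  CaO: 12.13·0.5603 = 6.796 t
  BaO: 25.22·0.7763 = 19.58 t
LOI: 14.10·0.6004 + 12.13·0.4397 + 5.631·0.01000 + 25.22·0.2237 + 76.19·0.002100 + 2.120·0.3003 = 20.29 t
Glass mass = batch − LOI = 135.4 − 20.29 = 115.1 t (= Σ oxide masses)
wt % = oxide mass / glass mass × 100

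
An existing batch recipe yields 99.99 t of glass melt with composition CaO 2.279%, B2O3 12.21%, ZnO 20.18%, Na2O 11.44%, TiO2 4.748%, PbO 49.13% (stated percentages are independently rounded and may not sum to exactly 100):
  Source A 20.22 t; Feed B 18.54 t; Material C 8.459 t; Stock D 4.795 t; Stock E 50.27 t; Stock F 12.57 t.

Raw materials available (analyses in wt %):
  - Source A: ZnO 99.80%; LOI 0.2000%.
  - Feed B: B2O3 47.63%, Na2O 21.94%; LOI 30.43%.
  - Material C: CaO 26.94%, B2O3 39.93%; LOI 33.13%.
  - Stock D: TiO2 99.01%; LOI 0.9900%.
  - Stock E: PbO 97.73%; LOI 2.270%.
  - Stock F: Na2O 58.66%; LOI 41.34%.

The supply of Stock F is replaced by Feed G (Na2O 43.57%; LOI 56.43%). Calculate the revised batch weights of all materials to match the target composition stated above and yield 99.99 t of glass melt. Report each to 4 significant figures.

Revised batch per 99.99 t glass melt:
  Source A: 20.22 t
  Feed B: 18.54 t
  Material C: 8.459 t
  Stock D: 4.795 t
  Stock E: 50.27 t
  Feed G: 16.92 t
Total batch = 119.2 t; LOI loss = 19.22 t

Working values appear (rounded to 4 significant digits) between the steps; the working math keeps exact precision at every stage — each reported number carries a single rounding. All derived quantities are computed from the batch weights at 99.99 t of glass at full float precision (totals, the yield, LOI, net glass mass, the six compositions) as quoted within the question or the answer.
Per-oxide target masses for 99.99 t glass melt:
  CaO: 2.279% × 99.99 = 2.279 t
  B2O3: 12.21% × 99.99 = 12.21 t
  ZnO: 20.18% × 99.99 = 20.18 t
  Na2O: 11.44% × 99.99 = 11.44 t
  TiO2: 4.748% × 99.99 = 4.748 t
  PbO: 49.13% × 99.99 = 49.13 t
Verifying the oxide balance per the reported batch figures, on the stated basis (sum by sum, the targets are met exact up to rounding of places):
  CaO: 8.459·0.2694 = 2.279 t (target 2.279 t)
  B2O3: 18.54·0.4763 + 8.459·0.3993 = 12.21 t (target 12.21 t)
  ZnO: 20.22·0.9980 = 20.18 t (target 20.18 t)
  Na2O: 18.54·0.2194 + 16.92·0.4357 = 11.44 t (target 11.44 t)
  TiO2: 4.795·0.9901 = 4.748 t (target 4.748 t)
  PbO: 50.27·0.9773 = 49.13 t (target 49.13 t)
Glass-mass sanity pass: the batch minus its LOI: 99.98 t (oxide target masses add up to 99.98 t; with the basis standing at 99.99 t — gaps are rounding artifacts).
Summing the batch: Σ batch = 119.2 t; LOI loss = Σ batch·LOI = 19.22 t; yield = glass ÷ total batch = 83.88%.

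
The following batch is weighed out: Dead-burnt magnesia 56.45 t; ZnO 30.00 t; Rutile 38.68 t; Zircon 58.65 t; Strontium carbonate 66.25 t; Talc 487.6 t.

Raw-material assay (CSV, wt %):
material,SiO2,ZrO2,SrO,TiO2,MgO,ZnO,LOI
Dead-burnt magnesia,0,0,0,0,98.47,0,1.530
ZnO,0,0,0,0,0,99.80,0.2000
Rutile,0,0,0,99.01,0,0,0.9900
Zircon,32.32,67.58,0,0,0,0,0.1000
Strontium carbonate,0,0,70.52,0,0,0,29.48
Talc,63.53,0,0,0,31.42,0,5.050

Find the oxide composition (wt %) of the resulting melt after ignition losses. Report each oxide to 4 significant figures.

Glass mass = 692.1 t (batch 737.6 − LOI 45.52).
Composition: SiO2 47.50%, ZrO2 5.727%, SrO 6.750%, TiO2 5.533%, MgO 30.17%, ZnO 4.326%

All arithmetic carries full float precision from first step to last; intermediates appear rounded to four significant digits at each printed step. A single rounding completes every reported value — the derived quantities (net glass mass, yield, totals, LOI, six oxide percentages) are recomputed starting from the weights at 692.1 t of glass in full float precision, exactly as shown in the question or the answer.
Per-oxide mass from batch:
  SiO2: 58.65·0.3232 + 487.6·0.6353 = 328.7 t
  ZrO2: 58.65·0.6758 = 39.64 t
  SrO: 66.25·0.7052 = 46.72 t
  TiO2: 38.68·0.9901 = 38.30 t
  MgO: 56.45·0.9847 + 487.6·0.3142 = 208.8 t
  ZnO: 30.00·0.9980 = 29.94 t
LOI: 56.45·0.01530 + 30.00·0.002000 + 38.68·0.009900 + 58.65·0.001000 + 66.25·0.2948 + 487.6·0.05050 = 45.52 t
Glass = total batch minus LOI = 737.6 − 45.52 = 692.1 t (the oxide masses sum to this)
oxide / glass × 100 gives the wt %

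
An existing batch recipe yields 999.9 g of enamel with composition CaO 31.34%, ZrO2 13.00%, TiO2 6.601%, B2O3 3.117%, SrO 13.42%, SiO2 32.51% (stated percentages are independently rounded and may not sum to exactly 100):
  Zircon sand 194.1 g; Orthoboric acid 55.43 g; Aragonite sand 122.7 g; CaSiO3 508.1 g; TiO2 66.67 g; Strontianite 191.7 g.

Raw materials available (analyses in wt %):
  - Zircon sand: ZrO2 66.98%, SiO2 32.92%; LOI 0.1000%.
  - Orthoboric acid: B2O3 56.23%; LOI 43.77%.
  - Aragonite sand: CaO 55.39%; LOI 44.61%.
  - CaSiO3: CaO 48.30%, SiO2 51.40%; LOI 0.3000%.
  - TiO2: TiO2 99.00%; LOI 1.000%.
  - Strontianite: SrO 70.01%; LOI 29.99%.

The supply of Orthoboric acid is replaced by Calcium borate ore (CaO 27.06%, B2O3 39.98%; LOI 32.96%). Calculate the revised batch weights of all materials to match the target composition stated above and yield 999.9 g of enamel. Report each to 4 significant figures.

Values along the way are shown rounded to four significant figures in the printout; all arithmetic carries full float precision in all steps — each reported result takes exactly one rounding — all derived quantities, which include ignition loss, yield, the totals, net glass mass, six oxide percentages, are re-derived in full float precision, as set out in either problem or answer, from the weighed amounts on 999.9 g of glass.
Per-oxide target masses for 999.9 g enamel:
  CaO: 31.34% × 999.9 = 313.4 g
  ZrO2: 13.00% × 999.9 = 130.0 g
  TiO2: 6.601% × 999.9 = 66.00 g
  B2O3: 3.117% × 999.9 = 31.17 g
  SrO: 13.42% × 999.9 = 134.2 g
  SiO2: 32.51% × 999.9 = 325.1 g
Checking each oxide sum with the batch weights as given, per the basis as stated (oxide sums agree with the targets given rounding of the digits):
  CaO: 77.96·0.2706 + 84.57·0.5539 + 508.1·0.4830 = 313.4 g (target 313.4 g)
  ZrO2: 194.1·0.6698 = 130.0 g (target 130.0 g)
  TiO2: 66.67·0.9900 = 66.00 g (target 66.00 g)
  B2O3: 77.96·0.3998 = 31.17 g (target 31.17 g)
  SrO: 191.7·0.7001 = 134.2 g (target 134.2 g)
  SiO2: 194.1·0.3292 + 508.1·0.5140 = 325.1 g (target 325.1 g)
Glass-mass bookkeeping: Σ batch − LOI loss = 999.8 g (per-oxide target masses sum to 999.8 g; against the stated basis, 999.9 g — gaps are rounding artifacts).
Summing the batch: Σ batch = 1123 g; Σ batch·LOI gives LOI loss = 123.3 g; yield = glass ÷ total batch = 89.02%.

Revised batch per 999.9 g enamel:
  Zircon sand: 194.1 g
  Calcium borate ore: 77.96 g
  Aragonite sand: 84.57 g
  CaSiO3: 508.1 g
  TiO2: 66.67 g
  Strontianite: 191.7 g
Total batch = 1123 g; LOI loss = 123.3 g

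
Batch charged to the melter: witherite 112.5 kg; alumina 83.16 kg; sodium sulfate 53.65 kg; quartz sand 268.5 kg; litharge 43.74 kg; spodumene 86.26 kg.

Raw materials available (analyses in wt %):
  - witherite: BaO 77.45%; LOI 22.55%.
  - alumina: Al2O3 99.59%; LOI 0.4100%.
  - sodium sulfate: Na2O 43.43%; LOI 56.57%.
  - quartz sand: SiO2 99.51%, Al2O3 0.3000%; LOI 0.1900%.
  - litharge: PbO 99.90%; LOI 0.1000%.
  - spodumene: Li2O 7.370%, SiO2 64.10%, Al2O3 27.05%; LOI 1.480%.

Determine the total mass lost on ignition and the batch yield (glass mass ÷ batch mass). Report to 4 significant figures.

LOI loss = 57.89 kg; glass = 589.9 kg; yield = 91.06%

Every computation runs at full precision at every stage; rounding to four significant figures governs each working value as shown; every reported figure takes just one rounding. Derived quantities, including totals, six oxide percentages, the yield, glass mass, ignition loss, are computed from the batch weights at 589.9 kg of glass at full precision, as written in the question or the answer.
Material-by-material LOI:
  witherite: 112.5 × 0.2255 = 25.37 kg
  alumina: 83.16 × 0.004100 = 0.3410 kg
  sodium sulfate: 53.65 × 0.5657 = 30.35 kg
  quartz sand: 268.5 × 0.001900 = 0.5101 kg
  litharge: 43.74 × 0.001000 = 0.04374 kg
  spodumene: 86.26 × 0.01480 = 1.277 kg
Total LOI = 57.89 kg
Glass = batch − LOI = 647.8 − 57.89 = 589.9 kg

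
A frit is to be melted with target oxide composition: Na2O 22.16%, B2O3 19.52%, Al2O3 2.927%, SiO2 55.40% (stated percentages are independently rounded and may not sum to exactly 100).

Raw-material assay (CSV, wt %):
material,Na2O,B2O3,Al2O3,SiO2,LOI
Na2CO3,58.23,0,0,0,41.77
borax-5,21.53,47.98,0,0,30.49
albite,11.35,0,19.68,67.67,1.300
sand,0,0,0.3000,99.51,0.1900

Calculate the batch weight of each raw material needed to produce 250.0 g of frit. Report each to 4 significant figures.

Each numeric step holds full precision at every stage; working values are shown rounded to 4 significant figures alongside each step; exactly one rounding goes into every reported value. All derived quantities, which include four oxide percentages, ignition loss, glass mass, the totals, the yield, are carried in full float precision, as given in the question or the answer, starting from the weights per 250.0 g of glass.
Target masses of each oxide per 250.0 g frit:
  Na2O: 22.16% × 250.0 = 55.40 g
  B2O3: 19.52% × 250.0 = 48.80 g
  Al2O3: 2.927% × 250.0 = 7.318 g
  SiO2: 55.40% × 250.0 = 138.5 g
Verifying the oxide balance using the reported weights, under the basis named above (sum by sum, the targets are met inside rounding margins):
  Na2O: 50.63·0.5823 + 101.7·0.2153 + 35.43·0.1135 = 55.40 g (target 55.40 g)
  B2O3: 101.7·0.4798 = 48.80 g (target 48.80 g)
  Al2O3: 35.43·0.1968 + 115.1·0.003000 = 7.318 g (target 7.318 g)
  SiO2: 35.43·0.6767 + 115.1·0.9951 = 138.5 g (target 138.5 g)
The glass-mass cross-check: whole batch net of LOI = 250.0 g (per-oxide target masses sum to 250.0 g; stated basis 250.0 g — a pure rounding effect).
Whole-batch sum: Σ batch = 302.9 g; loss to ignition Σ batch·LOI = 52.84 g; yield, glass over the total, = 82.55%.

Batch per 250.0 g frit:
  Na2CO3: 50.63 g
  borax-5: 101.7 g
  albite: 35.43 g
  sand: 115.1 g
Total batch = 302.9 g; LOI loss = 52.84 g; yield = 82.55%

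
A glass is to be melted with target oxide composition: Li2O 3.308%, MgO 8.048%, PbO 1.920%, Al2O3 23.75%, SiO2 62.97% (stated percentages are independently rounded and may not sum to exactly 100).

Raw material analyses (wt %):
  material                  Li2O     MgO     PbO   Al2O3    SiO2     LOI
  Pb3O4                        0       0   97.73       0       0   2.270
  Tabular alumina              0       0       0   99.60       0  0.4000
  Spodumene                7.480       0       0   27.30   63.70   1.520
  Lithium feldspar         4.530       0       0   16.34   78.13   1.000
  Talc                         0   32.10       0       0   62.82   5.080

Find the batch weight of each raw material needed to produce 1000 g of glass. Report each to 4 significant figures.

Working values appear rounded to 4 significant figures at each printed step; every computation holds full precision from first step to last; exactly one rounding goes into each reported result. Derived quantities (net glass mass, totals, LOI, five oxide percentages, the yield) are recomputed starting from the weights on 1000 g of glass at exact precision, as quoted within the question or the answer.
The oxide mass targets at 1000 g glass:
  Li2O: 3.308% × 1000 = 33.08 g
  MgO: 8.048% × 1000 = 80.48 g
  PbO: 1.920% × 1000 = 19.20 g
  Al2O3: 23.75% × 1000 = 237.5 g
  SiO2: 62.97% × 1000 = 629.7 g
A balance pass over the oxides, on the weights just shown, relative to the basis at hand (sums match the target masses inside rounding margins):
  Li2O: 150.6·0.07480 + 481.6·0.04530 = 33.08 g (target 33.08 g)
  MgO: 250.7·0.3210 = 80.47 g (target 80.48 g)
  PbO: 19.65·0.9773 = 19.20 g (target 19.20 g)
  Al2O3: 118.2·0.9960 + 150.6·0.2730 + 481.6·0.1634 = 237.5 g (target 237.5 g)
  SiO2: 150.6·0.6370 + 481.6·0.7813 + 250.7·0.6282 = 629.7 g (target 629.7 g)
Glass-mass sanity pass: net batch after ignition = 1000 g (the targets, summed, come to 1000 g; basis as stated: 1000 g — gaps are rounding artifacts).
Total batch = Σ batch = 1021 g; LOI removed, Σ of batch·LOI: 20.76 g; yield = glass ÷ total batch = 97.97%.

Batch per 1000 g glass:
  Pb3O4: 19.65 g
  Tabular alumina: 118.2 g
  Spodumene: 150.6 g
  Lithium feldspar: 481.6 g
  Talc: 250.7 g
Total batch = 1021 g; LOI loss = 20.76 g; yield = 97.97%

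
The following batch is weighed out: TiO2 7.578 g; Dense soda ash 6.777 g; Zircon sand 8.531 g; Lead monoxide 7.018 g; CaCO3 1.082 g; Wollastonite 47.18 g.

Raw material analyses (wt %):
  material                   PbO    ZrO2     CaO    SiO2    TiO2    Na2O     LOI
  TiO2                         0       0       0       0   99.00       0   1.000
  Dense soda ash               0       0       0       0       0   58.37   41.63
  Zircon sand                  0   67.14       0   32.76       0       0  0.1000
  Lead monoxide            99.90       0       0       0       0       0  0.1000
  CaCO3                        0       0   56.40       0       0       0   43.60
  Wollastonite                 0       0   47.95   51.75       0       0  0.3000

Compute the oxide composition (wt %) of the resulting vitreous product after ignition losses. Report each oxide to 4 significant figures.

Exact precision is kept from start to finish. Intermediates are displayed (rounded to 4 significant figures) in the printout — each reported value takes exactly one rounding — derived quantities are recomputed using the weight values on 74.64 g of glass in exact precision (the yield, six oxide percentages, the totals, LOI, net glass mass), exactly as shown in the problem or the answer.
Per-oxide mass from batch:
  PbO: 7.018·0.9990 = 7.011 g
  ZrO2: 8.531·0.6714 = 5.728 g
  CaO: 1.082·0.5640 + 47.18·0.4795 = 23.23 g
  SiO2: 8.531·0.3276 + 47.18·0.5175 = 27.21 g
  TiO2: 7.578·0.9900 = 7.502 g
  Na2O: 6.777·0.5837 = 3.956 g
LOI: 7.578·0.01000 + 6.777·0.4163 + 8.531·0.001000 + 7.018·0.001000 + 1.082·0.4360 + 47.18·0.003000 = 3.526 g
Glass = total batch minus LOI = 78.17 − 3.526 = 74.64 g (matching Σ of the oxides)
each oxide over glass, ×100, is wt %

Glass mass = 74.64 g (batch 78.17 − LOI 3.526).
Composition: PbO 9.393%, ZrO2 7.674%, CaO 31.13%, SiO2 36.46%, TiO2 10.05%, Na2O 5.300%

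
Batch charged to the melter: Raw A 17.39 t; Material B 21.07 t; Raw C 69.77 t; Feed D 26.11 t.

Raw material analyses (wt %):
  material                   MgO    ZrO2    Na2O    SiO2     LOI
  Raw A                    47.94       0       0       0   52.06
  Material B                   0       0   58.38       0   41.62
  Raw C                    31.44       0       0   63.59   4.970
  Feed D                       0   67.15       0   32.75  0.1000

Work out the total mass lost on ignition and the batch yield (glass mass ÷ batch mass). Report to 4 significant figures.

LOI loss = 21.32 t; glass = 113.0 t; yield = 84.13%

The whole derivation carries full float precision through every step — working values appear (rounded to four significant digits) in the printout. Each reported result is rounded exactly once. The derived quantities, which include four oxide percentages, yield, ignition loss, totals, glass mass, are rebuilt at full float precision, precisely as stated by either problem or answer, from the batch weights at 113.0 t of glass.
Material-by-material LOI:
  Raw A: 17.39 × 0.5206 = 9.053 t
  Material B: 21.07 × 0.4162 = 8.769 t
  Raw C: 69.77 × 0.04970 = 3.468 t
  Feed D: 26.11 × 0.001000 = 0.02611 t
Total LOI = 21.32 t
Glass = batch − LOI = 134.3 − 21.32 = 113.0 t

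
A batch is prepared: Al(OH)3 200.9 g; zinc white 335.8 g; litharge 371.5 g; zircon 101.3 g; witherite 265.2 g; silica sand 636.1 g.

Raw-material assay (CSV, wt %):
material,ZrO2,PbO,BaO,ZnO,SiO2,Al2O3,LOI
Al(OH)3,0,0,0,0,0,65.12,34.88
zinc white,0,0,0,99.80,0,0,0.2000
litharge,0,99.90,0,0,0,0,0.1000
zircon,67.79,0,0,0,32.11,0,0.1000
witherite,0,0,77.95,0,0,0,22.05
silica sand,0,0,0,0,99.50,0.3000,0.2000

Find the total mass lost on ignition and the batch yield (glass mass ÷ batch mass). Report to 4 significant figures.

LOI loss = 131.0 g; glass = 1780 g; yield = 93.15%

Intermediates are printed, rounded to 4 significant digits, on the page; all internal work maintains full precision at every stage; every reported value takes a single rounding; derived quantities, which include LOI, the six compositions, totals, net glass mass, the yield, are recomputed in full float precision, precisely as stated by the question or the answer, from the batch weights on 1780 g of glass.
LOI of each material in turn:
  Al(OH)3: 200.9 × 0.3488 = 70.07 g
  zinc white: 335.8 × 0.002000 = 0.6716 g
  litharge: 371.5 × 0.001000 = 0.3715 g
  zircon: 101.3 × 0.001000 = 0.1013 g
  witherite: 265.2 × 0.2205 = 58.48 g
  silica sand: 636.1 × 0.002000 = 1.272 g
Total LOI = 131.0 g
Glass = batch − LOI = 1911 − 131.0 = 1780 g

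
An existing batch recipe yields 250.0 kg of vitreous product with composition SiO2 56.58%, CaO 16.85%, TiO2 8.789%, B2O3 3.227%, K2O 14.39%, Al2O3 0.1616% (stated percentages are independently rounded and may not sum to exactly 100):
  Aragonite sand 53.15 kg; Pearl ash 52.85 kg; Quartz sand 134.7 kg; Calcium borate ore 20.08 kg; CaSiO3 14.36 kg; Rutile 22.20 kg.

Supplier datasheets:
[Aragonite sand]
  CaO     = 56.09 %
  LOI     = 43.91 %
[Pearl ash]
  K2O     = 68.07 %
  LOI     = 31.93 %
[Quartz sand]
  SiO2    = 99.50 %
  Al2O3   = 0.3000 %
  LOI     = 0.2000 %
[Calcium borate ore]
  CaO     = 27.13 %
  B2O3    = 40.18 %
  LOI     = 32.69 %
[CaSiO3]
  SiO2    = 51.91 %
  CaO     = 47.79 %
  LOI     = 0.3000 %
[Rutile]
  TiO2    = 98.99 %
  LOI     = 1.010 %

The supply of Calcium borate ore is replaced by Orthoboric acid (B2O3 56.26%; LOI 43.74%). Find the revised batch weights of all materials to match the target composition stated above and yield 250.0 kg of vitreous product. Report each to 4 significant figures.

Rounding to four significant figures governs every in-between result as displayed. The whole derivation keeps full float precision all the way through; each reported figure includes exactly one rounding; the derived quantities are computed from the batch weights at 250.0 kg of glass in exact precision (glass mass, LOI, the yield, the totals, six oxide percentages) as they appear in problem or answer.
Oxide-by-oxide targets in 250.0 kg vitreous product:
  SiO2: 56.58% × 250.0 = 141.4 kg
  CaO: 16.85% × 250.0 = 42.12 kg
  TiO2: 8.789% × 250.0 = 21.97 kg
  B2O3: 3.227% × 250.0 = 8.068 kg
  K2O: 14.39% × 250.0 = 35.98 kg
  Al2O3: 0.1616% × 250.0 = 0.4040 kg
Per-oxide balance check using the reported weights, on the stated basis (target by target, the sums agree exact up to rounding of places):
  SiO2: 134.7·0.9950 + 14.36·0.5191 = 141.5 kg (target 141.4 kg)
  CaO: 62.86·0.5609 + 14.36·0.4779 = 42.12 kg (target 42.12 kg)
  TiO2: 22.20·0.9899 = 21.98 kg (target 21.97 kg)
  B2O3: 14.34·0.5626 = 8.068 kg (target 8.068 kg)
  K2O: 52.85·0.6807 = 35.97 kg (target 35.98 kg)
  Al2O3: 134.7·0.003000 = 0.4041 kg (target 0.4040 kg)
Glass-mass bookkeeping: the batch minus its LOI: 250.0 kg (summing oxide targets gives 250.0 kg; versus the stated basis of 250.0 kg — a pure rounding effect).
Batch total: Σ batch = 301.3 kg; ignition loss, Σ(batch × LOI) = 51.29 kg; yield = glass ÷ total batch = 82.98%.

Revised batch per 250.0 kg vitreous product:
  Aragonite sand: 62.86 kg
  Pearl ash: 52.85 kg
  Quartz sand: 134.7 kg
  Orthoboric acid: 14.34 kg
  CaSiO3: 14.36 kg
  Rutile: 22.20 kg
Total batch = 301.3 kg; LOI loss = 51.29 kg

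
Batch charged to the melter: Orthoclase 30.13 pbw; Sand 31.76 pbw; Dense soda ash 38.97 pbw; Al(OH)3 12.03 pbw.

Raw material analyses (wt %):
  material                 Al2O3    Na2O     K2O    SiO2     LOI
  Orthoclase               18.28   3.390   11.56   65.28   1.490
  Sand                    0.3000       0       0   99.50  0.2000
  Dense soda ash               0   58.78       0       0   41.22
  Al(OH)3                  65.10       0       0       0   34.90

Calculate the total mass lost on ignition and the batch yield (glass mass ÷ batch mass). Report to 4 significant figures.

LOI loss = 20.77 pbw; glass = 92.12 pbw; yield = 81.60%

Working values are printed (rounded to 4 significant figures) within the worked lines; all internal work runs at full precision throughout. Every reported value is rounded just once; all derived quantities are rebuilt in full precision (totals, net glass mass, the yield, ignition loss, the four compositions) from the weighed amounts on 92.12 pbw of glass as set out in the problem or the answer.
Material-by-material LOI:
  Orthoclase: 30.13 × 0.01490 = 0.4489 pbw
  Sand: 31.76 × 0.002000 = 0.06352 pbw
  Dense soda ash: 38.97 × 0.4122 = 16.06 pbw
  Al(OH)3: 12.03 × 0.3490 = 4.198 pbw
Total LOI = 20.77 pbw
Glass = batch − LOI = 112.9 − 20.77 = 92.12 pbw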